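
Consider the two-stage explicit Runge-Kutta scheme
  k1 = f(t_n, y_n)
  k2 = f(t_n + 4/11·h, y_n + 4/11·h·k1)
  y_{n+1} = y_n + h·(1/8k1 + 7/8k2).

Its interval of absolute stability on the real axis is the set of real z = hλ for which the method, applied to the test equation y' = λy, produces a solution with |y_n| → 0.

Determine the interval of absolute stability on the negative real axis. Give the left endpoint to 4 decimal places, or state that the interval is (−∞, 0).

(-3.1429, 0).

Test eqn y'=λy, z=hλ:
  k1=λy_n ⇒ h·k1=z·y_n;  k2=λ(1+4/11z)y_n ⇒ h·k2=z(1+4/11z)y_n
  y_{n+1}/y_n = 1 + 1/8z + 7/8z(1+4/11z) = 1 + z + 7/22z²
  R(z) = 1 + z + 7/22z².

Boundary: |R(x)|=1, x<0.
x=-0.68: |R|=0.4671
R=1: x+7/22x²=0 ⇒ x=−22/7=-3.1429; min R=1−1/(4·7/22)=0.2143>−1
Confirm numerically:
  x=-2.893: |R|=0.77001 <1
  x=-2.828: |R|=0.71669 <1
  x=-2.510: |R|=0.49458 <1
  x=-2.452: |R|=0.46101 <1
  x=-3.291: |R|=1.15513 >1
  x=-3.213: |R|=1.07171 >1
Stable set (-3.1429, 0).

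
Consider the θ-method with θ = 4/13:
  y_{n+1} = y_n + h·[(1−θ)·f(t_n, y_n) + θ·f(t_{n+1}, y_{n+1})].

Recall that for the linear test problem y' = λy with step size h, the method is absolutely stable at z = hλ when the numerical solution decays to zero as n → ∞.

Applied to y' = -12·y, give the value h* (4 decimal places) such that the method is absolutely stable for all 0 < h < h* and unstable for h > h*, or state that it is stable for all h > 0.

(-5.2000,0); λ=-12 ⇒ h* = (26/5)/12 = 0.4333.

Set f=λy, z=hλ:
  y_{n+1} = y_n + z·[9/13·y_n + 4/13·y_{n+1}] ⇒ (1 − 4/13z)y_{n+1} = (1 + 9/13z)y_n
  ⇒ R(z) = (1 + 9/13z)/(1 − 4/13z).

Boundary: |R(x)|=1, x<0.
x=-1.31: |R|=0.0663
R=−1: 1+9/13x = −1+4/13x ⇒ -5/13x=2 ⇒ x=2/(-5/13)=-5.2000
Confirm numerically:
  x=-4.376: |R|=0.86494 <1
  x=-2.416: |R|=0.38581 <1
  x=-2.126: |R|=0.28525 <1
  x=-2.106: |R|=0.27791 <1
  x=-5.748: |R|=1.07613 >1
  x=-5.566: |R|=1.05189 >1
  x=-5.236: |R|=1.00530 >1
Interval (-5.2000, 0).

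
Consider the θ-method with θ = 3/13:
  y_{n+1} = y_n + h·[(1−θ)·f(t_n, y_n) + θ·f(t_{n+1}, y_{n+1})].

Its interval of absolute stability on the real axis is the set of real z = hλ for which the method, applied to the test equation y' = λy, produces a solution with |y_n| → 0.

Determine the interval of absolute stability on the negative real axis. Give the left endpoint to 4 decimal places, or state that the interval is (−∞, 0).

(-3.7143, 0).

Set f=λy, z=hλ:
  y_{n+1} = y_n + z·[10/13·y_n + 3/13·y_{n+1}] ⇒ (1 − 3/13z)y_{n+1} = (1 + 10/13z)y_n
  Hence R(z) = (1 + 10/13z)/(1 − 3/13z).

Need |R(x)|<1, x<0.
x=-1.52: |R|=0.1253
R=−1: 1+10/13x = −1+3/13x ⇒ -7/13x=2 ⇒ x=2/(-7/13)=-3.7143
Confirm numerically:
  x=-2.794: |R|=0.69872 <1
  x=-2.184: |R|=0.45213 <1
  x=-2.005: |R|=0.37076 <1
  x=-4.139: |R|=1.11697 >1
  x=-3.989: |R|=1.07702 >1
  x=-3.763: |R|=1.01404 >1
So |R|<1 on (-3.7143, 0).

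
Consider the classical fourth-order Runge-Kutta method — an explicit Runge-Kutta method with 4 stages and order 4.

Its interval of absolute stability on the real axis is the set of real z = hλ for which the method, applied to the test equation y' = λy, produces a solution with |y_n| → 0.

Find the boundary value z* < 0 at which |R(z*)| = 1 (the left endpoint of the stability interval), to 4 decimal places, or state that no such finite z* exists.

Set f=λy, z=hλ:
  order 4, 4-stage ⇒ R(z)=1+z+z^2/2+z^3/6+z^4/24
  (e.g. R(-1.65)=0.27140, |R|=0.27140)

Need |R(x)|<1, x<0.
x=-1.65: |R|=0.2714
|R(-2.79)|=1.0071 |R(-1.27)|=0.3034 |R(-0.65)|=0.5229
Bisect:
  x_lo=-3.4295 |R|=2.4924  x_hi=-0.2883 |R|=0.7495
  mid=-1.85891 |R|=0.29580 →hi
  mid=-2.64421 |R|=0.80731 →hi
  mid=-3.03686 |R|=1.45043 →lo
  mid=-2.84053 |R|=1.08653 →lo
  mid=-2.74237 |R|=0.93719 →hi
  mid=-2.79145 |R|=1.00932 →lo
  mid=-2.76691 |R|=0.97264 →hi
  mid=-2.77918 |R|=0.99082 →hi
  ...
  [-2.78532,-2.78512] ⇒ x*=-2.7853
So |R|<1 on (-2.7853, 0).

z* = -2.7853.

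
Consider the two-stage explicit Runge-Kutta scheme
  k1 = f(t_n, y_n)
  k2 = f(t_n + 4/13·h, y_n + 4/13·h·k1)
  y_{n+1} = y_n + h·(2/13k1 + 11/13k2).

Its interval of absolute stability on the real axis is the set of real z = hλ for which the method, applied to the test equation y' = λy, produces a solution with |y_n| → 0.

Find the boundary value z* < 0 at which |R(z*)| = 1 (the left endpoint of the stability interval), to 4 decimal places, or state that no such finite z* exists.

z* = -3.8409.

Test eqn y'=λy, z=hλ:
  k1=λy_n ⇒ h·k1=z·y_n;  k2=λ(1+4/13z)y_n ⇒ h·k2=z(1+4/13z)y_n
  y_{n+1}/y_n = 1 + 2/13z + 11/13z(1+4/13z) = 1 + z + 44/169z²
  ⇒ R(z) = 1 + z + 44/169z².

Boundary: |R(x)|=1, x<0.
x=-0.65: |R|=0.4600
R=1: x+44/169x²=0 ⇒ x=−169/44=-3.8409; min R=1−1/(4·44/169)=0.0398>−1
Confirm numerically:
  x=-3.673: |R|=0.83943 <1
  x=-3.282: |R|=0.52242 <1
  x=-2.063: |R|=0.04506 <1
  x=-4.103: |R|=1.27998 >1
  x=-4.012: |R|=1.17871 >1
  x=-4.001: |R|=1.16676 >1
Interval (-3.8409, 0).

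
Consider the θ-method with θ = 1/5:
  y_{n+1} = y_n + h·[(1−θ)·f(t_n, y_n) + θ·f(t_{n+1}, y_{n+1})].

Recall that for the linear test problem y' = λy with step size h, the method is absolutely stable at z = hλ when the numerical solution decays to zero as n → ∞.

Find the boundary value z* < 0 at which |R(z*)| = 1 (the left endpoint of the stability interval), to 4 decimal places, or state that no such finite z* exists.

On y'=λy, z=hλ:
  y_{n+1} = y_n + z·[4/5·y_n + 1/5·y_{n+1}] ⇒ (1 − 1/5z)y_{n+1} = (1 + 4/5z)y_n
  R(z) = (1 + 4/5z)/(1 − 1/5z).

Boundary: |R(x)|=1, x<0.
x=-0.92: |R|=0.2230
R=−1: 1+4/5x = −1+1/5x ⇒ -3/5x=2 ⇒ x=2/(-3/5)=-3.3333
Confirm numerically:
  x=-2.690: |R|=0.74902 <1
  x=-1.709: |R|=0.27366 <1
  x=-1.671: |R|=0.25244 <1
  x=-1.638: |R|=0.23381 <1
  x=-3.788: |R|=1.15521 >1
  x=-3.784: |R|=1.15392 >1
Stable set (-3.3333, 0).

z* = -3.3333.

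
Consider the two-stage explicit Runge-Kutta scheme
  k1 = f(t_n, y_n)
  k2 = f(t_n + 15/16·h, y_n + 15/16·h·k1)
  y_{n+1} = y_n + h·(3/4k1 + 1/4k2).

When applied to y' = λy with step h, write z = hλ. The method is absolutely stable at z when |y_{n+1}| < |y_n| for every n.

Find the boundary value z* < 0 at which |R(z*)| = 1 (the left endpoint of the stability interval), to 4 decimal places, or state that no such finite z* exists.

Test eqn y'=λy, z=hλ:
  k1=λy_n ⇒ h·k1=z·y_n;  k2=λ(1+15/16z)y_n ⇒ h·k2=z(1+15/16z)y_n
  y_{n+1}/y_n = 1 + 3/4z + 1/4z(1+15/16z) = 1 + z + 15/64z²
  ⇒ R(z) = 1 + z + 15/64z².

Boundary: |R(x)|=1, x<0.
x=-1.77: |R|=0.0357
R=1: x+15/64x²=0 ⇒ x=−64/15=-4.2667; min R=1−1/(4·15/64)=-0.0667>−1
Confirm numerically:
  x=-4.055: |R|=0.79883 <1
  x=-3.981: |R|=0.73346 <1
  x=-3.025: |R|=0.11968 <1
  x=-4.598: |R|=1.35706 >1
  x=-4.539: |R|=1.28972 >1
  x=-4.294: |R|=1.02751 >1
Stable set (-4.2667, 0).

left endpoint -4.2667.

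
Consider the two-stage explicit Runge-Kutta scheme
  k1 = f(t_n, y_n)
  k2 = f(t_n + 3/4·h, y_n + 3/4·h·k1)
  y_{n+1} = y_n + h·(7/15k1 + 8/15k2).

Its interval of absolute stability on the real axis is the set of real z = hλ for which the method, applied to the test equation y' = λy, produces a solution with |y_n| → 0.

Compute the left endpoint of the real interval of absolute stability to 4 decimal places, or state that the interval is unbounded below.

With y'=λy (z=hλ):
  k1=λy_n ⇒ h·k1=z·y_n;  k2=λ(1+3/4z)y_n ⇒ h·k2=z(1+3/4z)y_n
  y_{n+1}/y_n = 1 + 7/15z + 8/15z(1+3/4z) = 1 + z + 2/5z²
  so R(z) = 1 + z + 2/5z².

Solve |R(x)|<1 on ℝ⁻.
x=-1.01: |R|=0.3980
R=1: x+2/5x²=0 ⇒ x=−5/2=-2.5000; min R=1−1/(4·2/5)=0.3750>−1
Confirm numerically:
  x=-2.184: |R|=0.72394 <1
  x=-1.744: |R|=0.47261 <1
  x=-1.534: |R|=0.40726 <1
  x=-1.223: |R|=0.37529 <1
  x=-3.003: |R|=1.60420 >1
  x=-2.598: |R|=1.10184 >1
So |R|<1 on (-2.5000, 0).

z* = -2.5000.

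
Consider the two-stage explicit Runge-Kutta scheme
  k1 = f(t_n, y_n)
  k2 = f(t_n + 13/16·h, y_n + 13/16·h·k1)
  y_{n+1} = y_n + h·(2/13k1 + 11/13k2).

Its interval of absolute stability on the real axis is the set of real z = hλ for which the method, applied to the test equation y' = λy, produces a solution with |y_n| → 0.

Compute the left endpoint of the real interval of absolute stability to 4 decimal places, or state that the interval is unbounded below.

z* = -1.4545.

On y'=λy, z=hλ:
  k1=λy_n ⇒ h·k1=z·y_n;  k2=λ(1+13/16z)y_n ⇒ h·k2=z(1+13/16z)y_n
  y_{n+1}/y_n = 1 + 2/13z + 11/13z(1+13/16z) = 1 + z + 11/16z²
  so R(z) = 1 + z + 11/16z².

Need |R(x)|<1, x<0.
x=-0.48: |R|=0.6784
R=1: x+11/16x²=0 ⇒ x=−16/11=-1.4545; min R=1−1/(4·11/16)=0.6364>−1
Confirm numerically:
  x=-0.919: |R|=0.66164 <1
  x=-0.666: |R|=0.63894 <1
  x=-0.601: |R|=0.64733 <1
  x=-1.887: |R|=1.56103 >1
  x=-1.743: |R|=1.34566 >1
  x=-1.705: |R|=1.29358 >1
Stable set (-1.4545, 0).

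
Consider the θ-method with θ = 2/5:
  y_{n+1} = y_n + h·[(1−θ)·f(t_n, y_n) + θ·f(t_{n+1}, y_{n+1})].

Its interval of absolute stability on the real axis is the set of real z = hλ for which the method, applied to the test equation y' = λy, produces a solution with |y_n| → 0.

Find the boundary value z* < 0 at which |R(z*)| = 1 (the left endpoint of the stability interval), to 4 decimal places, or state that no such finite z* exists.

left endpoint -10.0000.

With y'=λy (z=hλ):
  y_{n+1} = y_n + z·[3/5·y_n + 2/5·y_{n+1}] ⇒ (1 − 2/5z)y_{n+1} = (1 + 3/5z)y_n
  so R(z) = (1 + 3/5z)/(1 − 2/5z).

Boundary: |R(x)|=1, x<0.
x=-0.41: |R|=0.6478
R=−1: 1+3/5x = −1+2/5x ⇒ -1/5x=2 ⇒ x=2/(-1/5)=-10.0000
Confirm numerically:
  x=-7.998: |R|=0.90465 <1
  x=-7.814: |R|=0.89403 <1
  x=-6.881: |R|=0.83376 <1
  x=-6.222: |R|=0.78342 <1
  x=-10.523: |R|=1.02008 >1
  x=-10.358: |R|=1.01392 >1
  x=-10.266: |R|=1.01042 >1
So |R|<1 on (-10.0000, 0).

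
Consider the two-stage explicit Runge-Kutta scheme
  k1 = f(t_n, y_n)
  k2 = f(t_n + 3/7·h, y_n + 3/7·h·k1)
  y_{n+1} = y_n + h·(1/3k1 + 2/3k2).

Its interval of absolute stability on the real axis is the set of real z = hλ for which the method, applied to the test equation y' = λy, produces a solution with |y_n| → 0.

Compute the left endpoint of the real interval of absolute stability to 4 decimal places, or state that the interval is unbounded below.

left endpoint -3.5000.

Test eqn y'=λy, z=hλ:
  k1=λy_n ⇒ h·k1=z·y_n;  k2=λ(1+3/7z)y_n ⇒ h·k2=z(1+3/7z)y_n
  y_{n+1}/y_n = 1 + 1/3z + 2/3z(1+3/7z) = 1 + z + 2/7z²
  R(z) = 1 + z + 2/7z².

Need |R(x)|<1, x<0.
x=-1.26: |R|=0.1936
R=1: x+2/7x²=0 ⇒ x=−7/2=-3.5000; min R=1−1/(4·2/7)=0.1250>−1
Confirm numerically:
  x=-3.033: |R|=0.59531 <1
  x=-2.185: |R|=0.17906 <1
  x=-1.794: |R|=0.12555 <1
  x=-4.028: |R|=1.60765 >1
  x=-3.740: |R|=1.25646 >1
Interval (-3.5000, 0).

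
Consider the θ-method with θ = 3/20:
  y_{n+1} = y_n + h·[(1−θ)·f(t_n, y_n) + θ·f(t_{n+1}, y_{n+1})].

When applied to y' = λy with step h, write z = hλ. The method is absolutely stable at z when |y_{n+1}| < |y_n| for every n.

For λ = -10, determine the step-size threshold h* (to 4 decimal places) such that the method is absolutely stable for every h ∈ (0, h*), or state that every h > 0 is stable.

Test eqn y'=λy, z=hλ:
  y_{n+1} = y_n + z·[17/20·y_n + 3/20·y_{n+1}] ⇒ (1 − 3/20z)y_{n+1} = (1 + 17/20z)y_n
  R(z) = (1 + 17/20z)/(1 − 3/20z).

Find x<0 with |R(x)|<1.
x=-0.99: |R|=0.1380
R=−1: 1+17/20x = −1+3/20x ⇒ -7/10x=2 ⇒ x=2/(-7/10)=-2.8571
Confirm numerically:
  x=-2.665: |R|=0.90391 <1
  x=-1.808: |R|=0.42228 <1
  x=-1.761: |R|=0.39303 <1
  x=-1.305: |R|=0.09137 <1
  x=-3.076: |R|=1.10483 >1
  x=-2.965: |R|=1.05226 >1
Interval (-2.8571, 0).

(-2.8571,0); λ=-10 ⇒ h* = (20/7)/10 = 0.2857.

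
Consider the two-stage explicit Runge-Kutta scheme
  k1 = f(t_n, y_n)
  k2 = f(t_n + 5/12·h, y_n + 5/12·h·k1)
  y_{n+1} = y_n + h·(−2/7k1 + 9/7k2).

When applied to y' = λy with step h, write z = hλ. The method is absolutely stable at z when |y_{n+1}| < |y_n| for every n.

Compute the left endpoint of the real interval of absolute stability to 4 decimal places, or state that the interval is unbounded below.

With y'=λy (z=hλ):
  k1=λy_n ⇒ h·k1=z·y_n;  k2=λ(1+5/12z)y_n ⇒ h·k2=z(1+5/12z)y_n
  y_{n+1}/y_n = 1 − 2/7z + 9/7z(1+5/12z) = 1 + z + 15/28z²
  R(z) = 1 + z + 15/28z².

Boundary: |R(x)|=1, x<0.
x=-1.44: |R|=0.6709
R=1: x+15/28x²=0 ⇒ x=−28/15=-1.8667; min R=1−1/(4·15/28)=0.5333>−1
Confirm numerically:
  x=-1.579: |R|=0.75666 <1
  x=-1.268: |R|=0.59333 <1
  x=-1.256: |R|=0.58911 <1
  x=-0.802: |R|=0.54257 <1
  x=-2.166: |R|=1.34733 >1
  x=-1.960: |R|=1.09800 >1
  x=-1.911: |R|=1.04539 >1
Interval (-1.8667, 0).

z* = -1.8667.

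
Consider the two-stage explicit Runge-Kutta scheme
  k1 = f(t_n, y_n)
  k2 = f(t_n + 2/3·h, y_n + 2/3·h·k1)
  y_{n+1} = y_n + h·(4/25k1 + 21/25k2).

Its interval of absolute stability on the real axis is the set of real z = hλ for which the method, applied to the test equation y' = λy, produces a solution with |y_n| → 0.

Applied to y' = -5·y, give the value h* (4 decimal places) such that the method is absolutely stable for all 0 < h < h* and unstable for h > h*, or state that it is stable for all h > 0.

Test eqn y'=λy, z=hλ:
  k1=λy_n ⇒ h·k1=z·y_n;  k2=λ(1+2/3z)y_n ⇒ h·k2=z(1+2/3z)y_n
  y_{n+1}/y_n = 1 + 4/25z + 21/25z(1+2/3z) = 1 + z + 14/25z²
  Hence R(z) = 1 + z + 14/25z².

Boundary: |R(x)|=1, x<0.
x=-1.35: |R|=0.6706
R=1: x+14/25x²=0 ⇒ x=−25/14=-1.7857; min R=1−1/(4·14/25)=0.5536>−1
Confirm numerically:
  x=-1.578: |R|=0.81645 <1
  x=-1.358: |R|=0.67473 <1
  x=-1.013: |R|=0.56165 <1
  x=-2.360: |R|=1.75898 >1
  x=-2.233: |R|=1.55932 >1
Interval (-1.7857, 0).

(-1.7857,0); λ=-5 ⇒ h* = (25/14)/5 = 0.3571.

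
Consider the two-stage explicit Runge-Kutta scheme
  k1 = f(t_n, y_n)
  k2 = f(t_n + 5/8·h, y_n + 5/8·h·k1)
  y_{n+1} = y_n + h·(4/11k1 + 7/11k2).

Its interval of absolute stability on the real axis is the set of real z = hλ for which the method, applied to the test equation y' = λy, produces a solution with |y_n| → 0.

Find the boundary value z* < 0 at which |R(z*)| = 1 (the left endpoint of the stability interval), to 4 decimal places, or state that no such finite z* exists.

On y'=λy, z=hλ:
  k1=λy_n ⇒ h·k1=z·y_n;  k2=λ(1+5/8z)y_n ⇒ h·k2=z(1+5/8z)y_n
  y_{n+1}/y_n = 1 + 4/11z + 7/11z(1+5/8z) = 1 + z + 35/88z²
  R(z) = 1 + z + 35/88z².

Need |R(x)|<1, x<0.
x=-1.52: |R|=0.3989
R=1: x+35/88x²=0 ⇒ x=−88/35=-2.5143; min R=1−1/(4·35/88)=0.3714>−1
Confirm numerically:
  x=-2.330: |R|=0.82922 <1
  x=-2.299: |R|=0.80315 <1
  x=-1.304: |R|=0.37230 <1
  x=-1.207: |R|=0.37243 <1
  x=-3.089: |R|=1.70608 >1
  x=-2.822: |R|=1.34537 >1
  x=-2.629: |R|=1.11995 >1
Stable set (-2.5143, 0).

z* = -2.5143.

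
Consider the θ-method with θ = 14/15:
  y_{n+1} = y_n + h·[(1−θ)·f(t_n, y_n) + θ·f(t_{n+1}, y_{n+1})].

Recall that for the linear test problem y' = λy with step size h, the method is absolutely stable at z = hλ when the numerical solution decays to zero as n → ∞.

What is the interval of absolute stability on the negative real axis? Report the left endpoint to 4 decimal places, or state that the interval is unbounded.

Set f=λy, z=hλ:
  y_{n+1} = y_n + z·[1/15·y_n + 14/15·y_{n+1}] ⇒ (1 − 14/15z)y_{n+1} = (1 + 1/15z)y_n
  ⇒ R(z) = (1 + 1/15z)/(1 − 14/15z).

Find x<0 with |R(x)|<1.
x=-1.29: |R|=0.4147
x=-2: |R|=0.3023
x=-10: |R|=0.0323
x=-100: |R|=0.0601
θ=14/15≥1/2 ⇒ |1+1/15x|<|1−14/15x| ∀x<0 ⇒ stable on all of ℝ⁻.

unbounded; (−∞, 0).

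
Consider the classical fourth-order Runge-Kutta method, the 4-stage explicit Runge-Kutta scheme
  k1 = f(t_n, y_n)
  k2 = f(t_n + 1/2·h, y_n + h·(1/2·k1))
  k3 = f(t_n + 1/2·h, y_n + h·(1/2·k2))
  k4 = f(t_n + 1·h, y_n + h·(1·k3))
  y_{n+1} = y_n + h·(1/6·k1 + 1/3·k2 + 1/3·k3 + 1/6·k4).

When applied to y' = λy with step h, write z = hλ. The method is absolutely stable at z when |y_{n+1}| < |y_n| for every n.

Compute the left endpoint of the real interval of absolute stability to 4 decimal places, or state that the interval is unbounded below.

Test eqn y'=λy, z=hλ:
  order 4, 4-stage ⇒ R(z)=1+z+z^2/2+z^3/6+z^4/24
  (e.g. R(-0.74)=0.47876, |R|=0.47876)

Find x<0 with |R(x)|<1.
x=-0.74: |R|=0.4788
|R(-2.95)|=1.2781 |R(-2.01)|=0.3367 |R(-1.77)|=0.2812
Bisect:
  x_lo=-3.3967 |R|=2.3869  x_hi=-0.2008 |R|=0.8181
  mid=-1.79872 |R|=0.28521 →hi
  mid=-2.59771 |R|=0.75210 →hi
  mid=-2.99720 |R|=1.36941 →lo
  mid=-2.79745 |R|=1.01849 →lo
  mid=-2.69758 |R|=0.87561 →hi
  mid=-2.74752 |R|=0.94452 →hi
  mid=-2.77248 |R|=0.98086 →hi
  mid=-2.78497 |R|=0.99951 →hi
  mid=-2.79121 |R|=1.00896 →lo
  ...
  [-2.78536,-2.78516] ⇒ x*=-2.7853
Interval (-2.7853, 0).

z* = -2.7853.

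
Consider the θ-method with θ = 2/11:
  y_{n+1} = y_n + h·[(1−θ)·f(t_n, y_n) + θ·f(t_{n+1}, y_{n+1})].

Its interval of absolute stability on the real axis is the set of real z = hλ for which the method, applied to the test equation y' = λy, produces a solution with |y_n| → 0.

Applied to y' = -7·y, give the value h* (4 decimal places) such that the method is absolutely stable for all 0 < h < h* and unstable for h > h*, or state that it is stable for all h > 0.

(-3.1429,0); λ=-7 ⇒ h* = (22/7)/7 = 0.4490.

On y'=λy, z=hλ:
  y_{n+1} = y_n + z·[9/11·y_n + 2/11·y_{n+1}] ⇒ (1 − 2/11z)y_{n+1} = (1 + 9/11z)y_n
  ⇒ R(z) = (1 + 9/11z)/(1 − 2/11z).

Find x<0 with |R(x)|<1.
x=-0.34: |R|=0.6798
R=−1: 1+9/11x = −1+2/11x ⇒ -7/11x=2 ⇒ x=2/(-7/11)=-3.1429
Confirm numerically:
  x=-2.664: |R|=0.79471 <1
  x=-2.468: |R|=0.70356 <1
  x=-1.448: |R|=0.14623 <1
  x=-1.423: |R|=0.13051 <1
  x=-3.371: |R|=1.09001 >1
  x=-3.307: |R|=1.06523 >1
  x=-3.241: |R|=1.03930 >1
Stable set (-3.1429, 0).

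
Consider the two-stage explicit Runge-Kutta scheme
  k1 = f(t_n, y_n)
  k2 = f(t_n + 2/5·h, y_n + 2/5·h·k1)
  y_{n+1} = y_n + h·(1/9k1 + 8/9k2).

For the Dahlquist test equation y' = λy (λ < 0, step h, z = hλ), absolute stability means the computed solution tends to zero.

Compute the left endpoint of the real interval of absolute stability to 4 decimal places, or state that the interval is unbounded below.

z* = -2.8125.

Set f=λy, z=hλ:
  k1=λy_n ⇒ h·k1=z·y_n;  k2=λ(1+2/5z)y_n ⇒ h·k2=z(1+2/5z)y_n
  y_{n+1}/y_n = 1 + 1/9z + 8/9z(1+2/5z) = 1 + z + 16/45z²
  ⇒ R(z) = 1 + z + 16/45z².

Boundary: |R(x)|=1, x<0.
x=-1.78: |R|=0.3465
R=1: x+16/45x²=0 ⇒ x=−45/16=-2.8125; min R=1−1/(4·16/45)=0.2969>−1
Confirm numerically:
  x=-2.311: |R|=0.58792 <1
  x=-2.296: |R|=0.57835 <1
  x=-1.628: |R|=0.31436 <1
  x=-3.359: |R|=1.65269 >1
  x=-3.106: |R|=1.32413 >1
Stable set (-2.8125, 0).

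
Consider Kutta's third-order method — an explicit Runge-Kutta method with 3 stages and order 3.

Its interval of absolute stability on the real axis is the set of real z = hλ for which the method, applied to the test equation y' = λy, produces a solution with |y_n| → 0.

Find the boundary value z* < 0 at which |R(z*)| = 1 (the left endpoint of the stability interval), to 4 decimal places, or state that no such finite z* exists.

Test eqn y'=λy, z=hλ:
  order 3, 3-stage ⇒ R(z)=1+z+z^2/2+z^3/6
  (e.g. R(-1.26)=0.20040, |R|=0.20040)

Solve |R(x)|<1 on ℝ⁻.
x=-1.26: |R|=0.2004
|R(-1.92)|=0.2564 |R(-1.09)|=0.2882 |R(-0.63)|=0.5268
Bisect:
  x_lo=-2.8860 |R|=1.7276  x_hi=-0.1153 |R|=0.8911
  mid=-1.50060 |R|=0.06212 →hi
  mid=-2.19328 |R|=0.54649 →hi
  mid=-2.53961 |R|=1.04473 →lo
  mid=-2.36645 |R|=0.77512 →hi
  mid=-2.45303 |R|=0.90448 →hi
  mid=-2.49632 |R|=0.97320 →hi
  mid=-2.51797 |R|=1.00861 →lo
  mid=-2.50715 |R|=0.99082 →hi
  mid=-2.51256 |R|=0.99969 →hi
  mid=-2.51526 |R|=1.00414 →lo
  ...
  [-2.51290,-2.51273] ⇒ x*=-2.5127
Interval (-2.5127, 0).

left endpoint -2.5127.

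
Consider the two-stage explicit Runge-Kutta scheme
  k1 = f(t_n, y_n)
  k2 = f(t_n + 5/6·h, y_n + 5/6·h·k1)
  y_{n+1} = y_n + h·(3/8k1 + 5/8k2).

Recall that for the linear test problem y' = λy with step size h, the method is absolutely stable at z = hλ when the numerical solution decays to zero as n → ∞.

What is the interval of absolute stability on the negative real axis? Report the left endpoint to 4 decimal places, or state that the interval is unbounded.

Test eqn y'=λy, z=hλ:
  k1=λy_n ⇒ h·k1=z·y_n;  k2=λ(1+5/6z)y_n ⇒ h·k2=z(1+5/6z)y_n
  y_{n+1}/y_n = 1 + 3/8z + 5/8z(1+5/6z) = 1 + z + 25/48z²
  so R(z) = 1 + z + 25/48z².

Boundary: |R(x)|=1, x<0.
x=-0.83: |R|=0.5288
R=1: x+25/48x²=0 ⇒ x=−48/25=-1.9200; min R=1−1/(4·25/48)=0.5200>−1
Confirm numerically:
  x=-1.761: |R|=0.85417 <1
  x=-1.453: |R|=0.64659 <1
  x=-0.980: |R|=0.52021 <1
  x=-2.251: |R|=1.38806 >1
  x=-1.994: |R|=1.07685 >1
Stable set (-1.9200, 0).

z∈(-1.9200,0).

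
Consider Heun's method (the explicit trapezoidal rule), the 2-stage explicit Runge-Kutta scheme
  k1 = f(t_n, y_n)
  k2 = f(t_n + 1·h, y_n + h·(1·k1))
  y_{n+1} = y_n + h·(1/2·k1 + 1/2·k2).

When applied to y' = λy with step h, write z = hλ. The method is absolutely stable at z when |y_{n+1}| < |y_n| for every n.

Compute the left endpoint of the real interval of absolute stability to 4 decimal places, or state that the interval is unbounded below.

z* = -2.0000.

On y'=λy, z=hλ:
  order 2, 2-stage ⇒ R(z)=1+z+z^2/2
  (e.g. R(-1.43)=0.59245, |R|=0.59245)

Solve |R(x)|<1 on ℝ⁻.
x=-1.43: |R|=0.5924
|R(-1.95)|=0.9512 |R(-1.52)|=0.6352 |R(-0.66)|=0.5578
Bisect:
  x_lo=-2.8900 |R|=2.2860  x_hi=-0.1110 |R|=0.8952
  mid=-1.50047 |R|=0.62523 →hi
  mid=-2.19522 |R|=1.21427 →lo
  mid=-1.84784 |R|=0.85942 →hi
  mid=-2.02153 |R|=1.02176 →lo
  mid=-1.93469 |R|=0.93682 →hi
  mid=-1.97811 |R|=0.97835 →hi
  mid=-1.99982 |R|=0.99982 →hi
  mid=-2.01067 |R|=1.01073 →lo
  ...
  [-2.00016,-1.99999] ⇒ x*=-2.0000
So |R|<1 on (-2.0000, 0).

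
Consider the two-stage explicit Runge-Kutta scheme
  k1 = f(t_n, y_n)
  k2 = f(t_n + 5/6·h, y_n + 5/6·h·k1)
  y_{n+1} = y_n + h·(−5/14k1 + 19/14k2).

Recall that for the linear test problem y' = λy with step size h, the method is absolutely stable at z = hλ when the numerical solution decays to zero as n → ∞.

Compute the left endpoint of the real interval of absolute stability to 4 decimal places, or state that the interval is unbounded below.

On y'=λy, z=hλ:
  k1=λy_n ⇒ h·k1=z·y_n;  k2=λ(1+5/6z)y_n ⇒ h·k2=z(1+5/6z)y_n
  y_{n+1}/y_n = 1 − 5/14z + 19/14z(1+5/6z) = 1 + z + 95/84z²
  ⇒ R(z) = 1 + z + 95/84z².

Find x<0 with |R(x)|<1.
x=-1.01: |R|=1.1437
R=1: x+95/84x²=0 ⇒ x=−84/95=-0.8842; min R=1−1/(4·95/84)=0.7789>−1
Confirm numerically:
  x=-0.732: |R|=0.87399 <1
  x=-0.708: |R|=0.85891 <1
  x=-0.621: |R|=0.81514 <1
  x=-0.447: |R|=0.77897 <1
  x=-1.431: |R|=1.88492 >1
  x=-1.214: |R|=1.45279 >1
So |R|<1 on (-0.8842, 0).

left endpoint -0.8842.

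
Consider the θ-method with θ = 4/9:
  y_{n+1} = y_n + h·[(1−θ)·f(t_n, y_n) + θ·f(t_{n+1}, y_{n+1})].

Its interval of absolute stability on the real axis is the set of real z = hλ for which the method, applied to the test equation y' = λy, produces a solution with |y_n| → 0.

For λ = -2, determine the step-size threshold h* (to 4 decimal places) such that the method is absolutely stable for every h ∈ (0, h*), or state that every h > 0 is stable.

Test eqn y'=λy, z=hλ:
  y_{n+1} = y_n + z·[5/9·y_n + 4/9·y_{n+1}] ⇒ (1 − 4/9z)y_{n+1} = (1 + 5/9z)y_n
  R(z) = (1 + 5/9z)/(1 − 4/9z).

Need |R(x)|<1, x<0.
x=-0.57: |R|=0.5452
R=−1: 1+5/9x = −1+4/9x ⇒ -1/9x=2 ⇒ x=2/(-1/9)=-18.0000
Confirm numerically:
  x=-16.417: |R|=0.97880 <1
  x=-15.579: |R|=0.96605 <1
  x=-13.912: |R|=0.93677 <1
  x=-11.569: |R|=0.88366 <1
  x=-18.334: |R|=1.00406 >1
  x=-18.025: |R|=1.00031 >1
Stable set (-18.0000, 0).

(-18.0000,0); λ=-2 ⇒ h* = (18)/2 = 9.0000.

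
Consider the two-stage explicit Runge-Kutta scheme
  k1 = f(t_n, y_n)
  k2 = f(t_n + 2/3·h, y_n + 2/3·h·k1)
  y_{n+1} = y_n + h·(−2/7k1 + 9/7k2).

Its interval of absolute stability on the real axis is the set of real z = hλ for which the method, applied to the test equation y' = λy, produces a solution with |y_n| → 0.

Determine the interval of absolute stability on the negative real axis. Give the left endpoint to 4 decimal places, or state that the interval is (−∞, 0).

With y'=λy (z=hλ):
  k1=λy_n ⇒ h·k1=z·y_n;  k2=λ(1+2/3z)y_n ⇒ h·k2=z(1+2/3z)y_n
  y_{n+1}/y_n = 1 − 2/7z + 9/7z(1+2/3z) = 1 + z + 6/7z²
  Hence R(z) = 1 + z + 6/7z².

Solve |R(x)|<1 on ℝ⁻.
x=-1.39: |R|=1.2661
R=1: x+6/7x²=0 ⇒ x=−7/6=-1.1667; min R=1−1/(4·6/7)=0.7083>−1
Confirm numerically:
  x=-1.029: |R|=0.87858 <1
  x=-0.844: |R|=0.76657 <1
  x=-0.798: |R|=0.74783 <1
  x=-0.713: |R|=0.72274 <1
  x=-1.568: |R|=1.53939 >1
  x=-1.462: |R|=1.37009 >1
So |R|<1 on (-1.1667, 0).

(-1.1667, 0).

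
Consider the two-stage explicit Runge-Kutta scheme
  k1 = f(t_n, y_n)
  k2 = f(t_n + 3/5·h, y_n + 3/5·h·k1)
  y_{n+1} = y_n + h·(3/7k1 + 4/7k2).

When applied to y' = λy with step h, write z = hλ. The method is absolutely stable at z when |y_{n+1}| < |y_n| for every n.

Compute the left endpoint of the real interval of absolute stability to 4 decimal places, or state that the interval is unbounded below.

Set f=λy, z=hλ:
  k1=λy_n ⇒ h·k1=z·y_n;  k2=λ(1+3/5z)y_n ⇒ h·k2=z(1+3/5z)y_n
  y_{n+1}/y_n = 1 + 3/7z + 4/7z(1+3/5z) = 1 + z + 12/35z²
  R(z) = 1 + z + 12/35z².

Find x<0 with |R(x)|<1.
x=-1.68: |R|=0.2877
R=1: x+12/35x²=0 ⇒ x=−35/12=-2.9167; min R=1−1/(4·12/35)=0.2708>−1
Confirm numerically:
  x=-2.845: |R|=0.93009 <1
  x=-2.436: |R|=0.59855 <1
  x=-2.050: |R|=0.39086 <1
  x=-3.164: |R|=1.26831 >1
  x=-3.014: |R|=1.10058 >1
So |R|<1 on (-2.9167, 0).

left endpoint -2.9167.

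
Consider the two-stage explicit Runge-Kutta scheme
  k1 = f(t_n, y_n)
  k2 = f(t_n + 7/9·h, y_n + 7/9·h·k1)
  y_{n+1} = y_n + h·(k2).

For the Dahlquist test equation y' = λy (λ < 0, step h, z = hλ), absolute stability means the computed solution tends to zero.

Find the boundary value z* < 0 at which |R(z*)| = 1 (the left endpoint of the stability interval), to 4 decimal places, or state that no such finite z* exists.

z* = -1.2857.

With y'=λy (z=hλ):
  k1=λy_n ⇒ h·k1=z·y_n;  k2=λ(1+7/9z)y_n ⇒ h·k2=z(1+7/9z)y_n
  y_{n+1}/y_n = 1 + z(1+7/9z) = 1 + z + 7/9z²
  so R(z) = 1 + z + 7/9z².

Boundary: |R(x)|=1, x<0.
x=-0.42: |R|=0.7172
R=1: x+7/9x²=0 ⇒ x=−9/7=-1.2857; min R=1−1/(4·7/9)=0.6786>−1
Confirm numerically:
  x=-0.998: |R|=0.77667 <1
  x=-0.734: |R|=0.68503 <1
  x=-0.588: |R|=0.68091 <1
  x=-0.560: |R|=0.68391 <1
  x=-1.826: |R|=1.76733 >1
  x=-1.424: |R|=1.15316 >1
So |R|<1 on (-1.2857, 0).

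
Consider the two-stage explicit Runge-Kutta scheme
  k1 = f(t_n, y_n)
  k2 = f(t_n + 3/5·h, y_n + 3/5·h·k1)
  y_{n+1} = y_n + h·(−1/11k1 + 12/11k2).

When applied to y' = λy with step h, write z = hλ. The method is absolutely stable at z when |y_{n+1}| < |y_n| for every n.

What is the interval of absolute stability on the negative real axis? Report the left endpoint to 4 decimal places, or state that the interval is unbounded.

Set f=λy, z=hλ:
  k1=λy_n ⇒ h·k1=z·y_n;  k2=λ(1+3/5z)y_n ⇒ h·k2=z(1+3/5z)y_n
  y_{n+1}/y_n = 1 − 1/11z + 12/11z(1+3/5z) = 1 + z + 36/55z²
  Hence R(z) = 1 + z + 36/55z².

Find x<0 with |R(x)|<1.
x=-1.21: |R|=0.7483
R=1: x+36/55x²=0 ⇒ x=−55/36=-1.5278; min R=1−1/(4·36/55)=0.6181>−1
Confirm numerically:
  x=-1.344: |R|=0.83833 <1
  x=-1.224: |R|=0.75662 <1
  x=-0.707: |R|=0.62017 <1
  x=-1.880: |R|=1.43343 >1
  x=-1.732: |R|=1.23152 >1
  x=-1.688: |R|=1.17703 >1
So |R|<1 on (-1.5278, 0).

z∈(-1.5278,0).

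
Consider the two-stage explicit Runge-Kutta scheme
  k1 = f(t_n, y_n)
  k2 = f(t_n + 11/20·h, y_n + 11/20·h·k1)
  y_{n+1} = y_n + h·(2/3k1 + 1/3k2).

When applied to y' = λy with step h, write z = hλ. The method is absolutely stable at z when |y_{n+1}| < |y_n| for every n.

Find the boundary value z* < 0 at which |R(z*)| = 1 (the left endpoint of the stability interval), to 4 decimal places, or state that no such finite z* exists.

left endpoint -5.4545.

Set f=λy, z=hλ:
  k1=λy_n ⇒ h·k1=z·y_n;  k2=λ(1+11/20z)y_n ⇒ h·k2=z(1+11/20z)y_n
  y_{n+1}/y_n = 1 + 2/3z + 1/3z(1+11/20z) = 1 + z + 11/60z²
  so R(z) = 1 + z + 11/60z².

Find x<0 with |R(x)|<1.
x=-0.43: |R|=0.6039
R=1: x+11/60x²=0 ⇒ x=−60/11=-5.4545; min R=1−1/(4·11/60)=-0.3636>−1
Confirm numerically:
  x=-5.196: |R|=0.75371 <1
  x=-5.051: |R|=0.62631 <1
  x=-2.944: |R|=0.35503 <1
  x=-5.968: |R|=1.56179 >1
  x=-5.819: |R|=1.38881 >1
Interval (-5.4545, 0).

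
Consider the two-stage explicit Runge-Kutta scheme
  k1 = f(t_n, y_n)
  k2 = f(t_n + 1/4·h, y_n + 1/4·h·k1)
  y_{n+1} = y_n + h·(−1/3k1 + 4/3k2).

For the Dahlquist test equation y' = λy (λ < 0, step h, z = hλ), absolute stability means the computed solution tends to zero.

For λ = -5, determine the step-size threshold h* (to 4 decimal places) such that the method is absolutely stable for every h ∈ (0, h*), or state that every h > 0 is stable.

(-3.0000,0); λ=-5 ⇒ h* = (3)/5 = 0.6000.

Test eqn y'=λy, z=hλ:
  k1=λy_n ⇒ h·k1=z·y_n;  k2=λ(1+1/4z)y_n ⇒ h·k2=z(1+1/4z)y_n
  y_{n+1}/y_n = 1 − 1/3z + 4/3z(1+1/4z) = 1 + z + 1/3z²
  Hence R(z) = 1 + z + 1/3z².

Boundary: |R(x)|=1, x<0.
x=-0.84: |R|=0.3952
R=1: x+1/3x²=0 ⇒ x=−3=-3.0000; min R=1−1/(4·1/3)=0.2500>−1
Confirm numerically:
  x=-2.433: |R|=0.54016 <1
  x=-1.749: |R|=0.27067 <1
  x=-1.256: |R|=0.26985 <1
  x=-3.509: |R|=1.59536 >1
  x=-3.197: |R|=1.20994 >1
  x=-3.065: |R|=1.06641 >1
So |R|<1 on (-3.0000, 0).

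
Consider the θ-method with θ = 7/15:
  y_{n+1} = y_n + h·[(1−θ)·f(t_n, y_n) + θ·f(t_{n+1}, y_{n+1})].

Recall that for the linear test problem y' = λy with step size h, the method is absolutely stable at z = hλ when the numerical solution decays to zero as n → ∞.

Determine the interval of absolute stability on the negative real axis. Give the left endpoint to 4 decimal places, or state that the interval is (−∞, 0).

With y'=λy (z=hλ):
  y_{n+1} = y_n + z·[8/15·y_n + 7/15·y_{n+1}] ⇒ (1 − 7/15z)y_{n+1} = (1 + 8/15z)y_n
  Hence R(z) = (1 + 8/15z)/(1 − 7/15z).

Need |R(x)|<1, x<0.
x=-0.99: |R|=0.3228
R=−1: 1+8/15x = −1+7/15x ⇒ -1/15x=2 ⇒ x=2/(-1/15)=-30.0000
Confirm numerically:
  x=-28.793: |R|=0.99443 <1
  x=-28.223: |R|=0.99164 <1
  x=-20.336: |R|=0.93858 <1
  x=-15.565: |R|=0.88355 <1
  x=-30.125: |R|=1.00055 >1
  x=-30.092: |R|=1.00041 >1
  x=-30.023: |R|=1.00010 >1
Interval (-30.0000, 0).

(-30.0000, 0).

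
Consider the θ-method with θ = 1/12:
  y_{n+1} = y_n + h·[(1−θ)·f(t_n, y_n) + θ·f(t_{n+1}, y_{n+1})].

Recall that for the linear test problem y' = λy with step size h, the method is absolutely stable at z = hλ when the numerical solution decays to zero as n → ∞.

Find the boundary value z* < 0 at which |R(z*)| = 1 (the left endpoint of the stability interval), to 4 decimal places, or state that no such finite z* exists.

Set f=λy, z=hλ:
  y_{n+1} = y_n + z·[11/12·y_n + 1/12·y_{n+1}] ⇒ (1 − 1/12z)y_{n+1} = (1 + 11/12z)y_n
  so R(z) = (1 + 11/12z)/(1 − 1/12z).

Find x<0 with |R(x)|<1.
x=-1.01: |R|=0.0684
R=−1: 1+11/12x = −1+1/12x ⇒ -5/6x=2 ⇒ x=2/(-5/6)=-2.4000
Confirm numerically:
  x=-1.791: |R|=0.55841 <1
  x=-1.534: |R|=0.36013 <1
  x=-1.522: |R|=0.35069 <1
  x=-1.253: |R|=0.13454 <1
  x=-2.959: |R|=1.37369 >1
  x=-2.585: |R|=1.12684 >1
Interval (-2.4000, 0).

z* = -2.4000.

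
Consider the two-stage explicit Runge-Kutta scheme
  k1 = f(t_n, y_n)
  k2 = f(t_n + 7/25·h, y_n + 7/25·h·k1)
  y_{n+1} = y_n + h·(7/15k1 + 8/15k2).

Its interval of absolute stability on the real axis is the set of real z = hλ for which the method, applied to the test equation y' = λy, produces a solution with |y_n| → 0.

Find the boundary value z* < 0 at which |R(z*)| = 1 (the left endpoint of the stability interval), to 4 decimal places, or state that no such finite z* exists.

z* = -6.6964.

Test eqn y'=λy, z=hλ:
  k1=λy_n ⇒ h·k1=z·y_n;  k2=λ(1+7/25z)y_n ⇒ h·k2=z(1+7/25z)y_n
  y_{n+1}/y_n = 1 + 7/15z + 8/15z(1+7/25z) = 1 + z + 56/375z²
  Hence R(z) = 1 + z + 56/375z².

Solve |R(x)|<1 on ℝ⁻.
x=-1.27: |R|=0.0291
R=1: x+56/375x²=0 ⇒ x=−375/56=-6.6964; min R=1−1/(4·56/375)=-0.6741>−1
Confirm numerically:
  x=-5.909: |R|=0.30516 <1
  x=-5.723: |R|=0.16807 <1
  x=-5.451: |R|=0.01380 <1
  x=-7.019: |R|=1.33811 >1
  x=-6.856: |R|=1.16337 >1
So |R|<1 on (-6.6964, 0).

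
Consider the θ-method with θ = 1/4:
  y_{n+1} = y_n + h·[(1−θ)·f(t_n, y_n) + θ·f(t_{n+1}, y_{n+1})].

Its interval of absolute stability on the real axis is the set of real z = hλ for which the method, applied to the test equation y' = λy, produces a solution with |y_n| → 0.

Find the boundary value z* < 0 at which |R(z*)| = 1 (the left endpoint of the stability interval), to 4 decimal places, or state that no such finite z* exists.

left endpoint -4.0000.

Test eqn y'=λy, z=hλ:
  y_{n+1} = y_n + z·[3/4·y_n + 1/4·y_{n+1}] ⇒ (1 − 1/4z)y_{n+1} = (1 + 3/4z)y_n
  so R(z) = (1 + 3/4z)/(1 − 1/4z).

Need |R(x)|<1, x<0.
x=-1.51: |R|=0.0962
R=−1: 1+3/4x = −1+1/4x ⇒ -1/2x=2 ⇒ x=2/(-1/2)=-4.0000
Confirm numerically:
  x=-3.287: |R|=0.80431 <1
  x=-3.026: |R|=0.72274 <1
  x=-1.681: |R|=0.18359 <1
  x=-4.372: |R|=1.08887 >1
  x=-4.085: |R|=1.02103 >1
Interval (-4.0000, 0).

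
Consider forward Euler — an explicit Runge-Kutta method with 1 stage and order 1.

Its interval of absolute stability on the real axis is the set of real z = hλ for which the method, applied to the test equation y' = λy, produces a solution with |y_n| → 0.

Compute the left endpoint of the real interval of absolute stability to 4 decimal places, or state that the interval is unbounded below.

On y'=λy, z=hλ:
  order 1, 1-stage ⇒ R(z)=1+z
  (e.g. R(-0.8)=0.20000, |R|=0.20000)

Need |R(x)|<1, x<0.
x=-0.8: |R|=0.2000
|R(-1.51)|=0.5100 |R(-1.14)|=0.1400 |R(-0.7)|=0.3000
Bisect:
  x_lo=-2.3377 |R|=1.3377  x_hi=-0.3347 |R|=0.6653
  mid=-1.33624 |R|=0.33624 →hi
  mid=-1.83699 |R|=0.83699 →hi
  mid=-2.08737 |R|=1.08737 →lo
  mid=-1.96218 |R|=0.96218 →hi
  mid=-2.02477 |R|=1.02477 →lo
  mid=-1.99348 |R|=0.99348 →hi
  mid=-2.00913 |R|=1.00913 →lo
  mid=-2.00130 |R|=1.00130 →lo
  ...
  [-2.00008,-1.99996] ⇒ x*=-2.0000
Interval (-2.0000, 0).

z* = -2.0000.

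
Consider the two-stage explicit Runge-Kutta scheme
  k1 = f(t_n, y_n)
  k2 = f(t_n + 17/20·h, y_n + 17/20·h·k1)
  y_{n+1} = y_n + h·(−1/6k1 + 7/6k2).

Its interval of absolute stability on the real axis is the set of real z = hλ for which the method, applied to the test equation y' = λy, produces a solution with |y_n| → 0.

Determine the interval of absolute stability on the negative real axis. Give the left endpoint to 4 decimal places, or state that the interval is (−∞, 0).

z∈(-1.0084,0).

Set f=λy, z=hλ:
  k1=λy_n ⇒ h·k1=z·y_n;  k2=λ(1+17/20z)y_n ⇒ h·k2=z(1+17/20z)y_n
  y_{n+1}/y_n = 1 − 1/6z + 7/6z(1+17/20z) = 1 + z + 119/120z²
  R(z) = 1 + z + 119/120z².

Solve |R(x)|<1 on ℝ⁻.
x=-1.29: |R|=1.3602
R=1: x+119/120x²=0 ⇒ x=−120/119=-1.0084; min R=1−1/(4·119/120)=0.7479>−1
Confirm numerically:
  x=-0.761: |R|=0.81329 <1
  x=-0.737: |R|=0.80164 <1
  x=-0.525: |R|=0.74833 <1
  x=-1.607: |R|=1.95393 >1
  x=-1.561: |R|=1.85541 >1
Stable set (-1.0084, 0).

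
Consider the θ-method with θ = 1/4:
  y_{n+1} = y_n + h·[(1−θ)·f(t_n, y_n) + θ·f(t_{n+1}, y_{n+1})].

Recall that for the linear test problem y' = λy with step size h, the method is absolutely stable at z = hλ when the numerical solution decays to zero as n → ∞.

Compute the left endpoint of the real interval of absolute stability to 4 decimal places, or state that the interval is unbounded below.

left endpoint -4.0000.

With y'=λy (z=hλ):
  y_{n+1} = y_n + z·[3/4·y_n + 1/4·y_{n+1}] ⇒ (1 − 1/4z)y_{n+1} = (1 + 3/4z)y_n
  Hence R(z) = (1 + 3/4z)/(1 − 1/4z).

Find x<0 with |R(x)|<1.
x=-0.74: |R|=0.3755
R=−1: 1+3/4x = −1+1/4x ⇒ -1/2x=2 ⇒ x=2/(-1/2)=-4.0000
Confirm numerically:
  x=-3.863: |R|=0.96515 <1
  x=-2.638: |R|=0.58964 <1
  x=-2.479: |R|=0.53048 <1
  x=-4.535: |R|=1.12537 >1
  x=-4.065: |R|=1.01612 >1
Interval (-4.0000, 0).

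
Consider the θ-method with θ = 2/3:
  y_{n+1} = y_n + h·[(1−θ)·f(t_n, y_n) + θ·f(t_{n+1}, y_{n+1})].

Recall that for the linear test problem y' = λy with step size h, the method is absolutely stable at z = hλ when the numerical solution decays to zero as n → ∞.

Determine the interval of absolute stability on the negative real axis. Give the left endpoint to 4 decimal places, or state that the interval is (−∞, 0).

Set f=λy, z=hλ:
  y_{n+1} = y_n + z·[1/3·y_n + 2/3·y_{n+1}] ⇒ (1 − 2/3z)y_{n+1} = (1 + 1/3z)y_n
  ⇒ R(z) = (1 + 1/3z)/(1 − 2/3z).

Find x<0 with |R(x)|<1.
x=-0.62: |R|=0.5613
x=-2: |R|=0.1429
x=-10: |R|=0.3043
x=-100: |R|=0.4778
θ=2/3≥1/2 ⇒ |1+1/3x|<|1−2/3x| ∀x<0 ⇒ interval (−∞,0).

interval (−∞, 0).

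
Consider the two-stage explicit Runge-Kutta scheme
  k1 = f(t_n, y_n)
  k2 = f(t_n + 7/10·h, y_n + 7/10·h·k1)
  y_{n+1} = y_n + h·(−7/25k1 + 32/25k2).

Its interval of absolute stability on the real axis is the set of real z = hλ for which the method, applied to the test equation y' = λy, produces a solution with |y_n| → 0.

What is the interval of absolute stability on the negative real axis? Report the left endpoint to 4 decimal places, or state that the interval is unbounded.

On y'=λy, z=hλ:
  k1=λy_n ⇒ h·k1=z·y_n;  k2=λ(1+7/10z)y_n ⇒ h·k2=z(1+7/10z)y_n
  y_{n+1}/y_n = 1 − 7/25z + 32/25z(1+7/10z) = 1 + z + 112/125z²
  ⇒ R(z) = 1 + z + 112/125z².

Need |R(x)|<1, x<0.
x=-0.84: |R|=0.7922
R=1: x+112/125x²=0 ⇒ x=−125/112=-1.1161; min R=1−1/(4·112/125)=0.7210>−1
Confirm numerically:
  x=-0.877: |R|=0.81214 <1
  x=-0.744: |R|=0.75197 <1
  x=-0.688: |R|=0.73612 <1
  x=-1.580: |R|=1.65677 >1
  x=-1.549: |R|=1.60086 >1
  x=-1.535: |R|=1.57618 >1
Stable set (-1.1161, 0).

(-1.1161, 0).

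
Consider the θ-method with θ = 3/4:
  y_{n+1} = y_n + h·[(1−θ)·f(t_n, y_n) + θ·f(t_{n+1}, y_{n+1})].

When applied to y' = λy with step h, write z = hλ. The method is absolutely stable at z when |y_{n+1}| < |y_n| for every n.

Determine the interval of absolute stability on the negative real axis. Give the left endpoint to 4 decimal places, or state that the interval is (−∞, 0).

Set f=λy, z=hλ:
  y_{n+1} = y_n + z·[1/4·y_n + 3/4·y_{n+1}] ⇒ (1 − 3/4z)y_{n+1} = (1 + 1/4z)y_n
  ⇒ R(z) = (1 + 1/4z)/(1 − 3/4z).

Need |R(x)|<1, x<0.
x=-1.61: |R|=0.2707
x=-2: |R|=0.2000
x=-10: |R|=0.1765
x=-100: |R|=0.3158
θ=3/4≥1/2 ⇒ |1+1/4x|<|1−3/4x| ∀x<0 ⇒ interval (−∞,0).

interval (−∞, 0).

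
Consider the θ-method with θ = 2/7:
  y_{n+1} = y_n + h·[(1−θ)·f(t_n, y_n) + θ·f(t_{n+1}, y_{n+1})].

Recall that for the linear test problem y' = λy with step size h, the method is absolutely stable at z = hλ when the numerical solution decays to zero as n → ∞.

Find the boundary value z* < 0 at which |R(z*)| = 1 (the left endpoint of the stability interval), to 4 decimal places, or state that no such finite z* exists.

left endpoint -4.6667.

On y'=λy, z=hλ:
  y_{n+1} = y_n + z·[5/7·y_n + 2/7·y_{n+1}] ⇒ (1 − 2/7z)y_{n+1} = (1 + 5/7z)y_n
  ⇒ R(z) = (1 + 5/7z)/(1 − 2/7z).

Boundary: |R(x)|=1, x<0.
x=-1.5: |R|=0.0500
R=−1: 1+5/7x = −1+2/7x ⇒ -3/7x=2 ⇒ x=2/(-3/7)=-4.6667
Confirm numerically:
  x=-3.695: |R|=0.79743 <1
  x=-1.950: |R|=0.25229 <1
  x=-1.906: |R|=0.23400 <1
  x=-5.081: |R|=1.07243 >1
  x=-4.816: |R|=1.02694 >1
So |R|<1 on (-4.6667, 0).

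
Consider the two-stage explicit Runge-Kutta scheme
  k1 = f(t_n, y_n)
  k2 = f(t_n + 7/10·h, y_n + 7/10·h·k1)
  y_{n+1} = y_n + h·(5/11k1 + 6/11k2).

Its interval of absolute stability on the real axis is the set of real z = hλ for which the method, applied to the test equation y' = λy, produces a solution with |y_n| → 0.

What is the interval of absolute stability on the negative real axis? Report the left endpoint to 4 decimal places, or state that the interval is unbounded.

(-2.6190, 0).

On y'=λy, z=hλ:
  k1=λy_n ⇒ h·k1=z·y_n;  k2=λ(1+7/10z)y_n ⇒ h·k2=z(1+7/10z)y_n
  y_{n+1}/y_n = 1 + 5/11z + 6/11z(1+7/10z) = 1 + z + 21/55z²
  so R(z) = 1 + z + 21/55z².

Need |R(x)|<1, x<0.
x=-1.46: |R|=0.3539
R=1: x+21/55x²=0 ⇒ x=−55/21=-2.6190; min R=1−1/(4·21/55)=0.3452>−1
Confirm numerically:
  x=-2.541: |R|=0.92428 <1
  x=-2.469: |R|=0.85855 <1
  x=-1.113: |R|=0.35998 <1
  x=-2.925: |R|=1.34169 >1
  x=-2.830: |R|=1.22794 >1
  x=-2.746: |R|=1.13311 >1
So |R|<1 on (-2.6190, 0).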